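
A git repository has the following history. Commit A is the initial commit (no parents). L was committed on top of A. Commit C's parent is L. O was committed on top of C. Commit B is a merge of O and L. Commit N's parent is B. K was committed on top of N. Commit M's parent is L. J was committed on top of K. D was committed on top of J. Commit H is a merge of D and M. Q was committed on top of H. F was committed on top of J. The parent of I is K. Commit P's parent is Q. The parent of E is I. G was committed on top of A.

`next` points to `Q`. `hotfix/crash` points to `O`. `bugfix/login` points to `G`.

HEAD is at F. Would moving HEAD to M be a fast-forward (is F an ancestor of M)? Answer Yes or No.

A fast-forward from F to M is possible iff F is an ancestor of M.
Ancestors of M: {A, L, M}.
F is not among them, so fast-forward is not possible.

No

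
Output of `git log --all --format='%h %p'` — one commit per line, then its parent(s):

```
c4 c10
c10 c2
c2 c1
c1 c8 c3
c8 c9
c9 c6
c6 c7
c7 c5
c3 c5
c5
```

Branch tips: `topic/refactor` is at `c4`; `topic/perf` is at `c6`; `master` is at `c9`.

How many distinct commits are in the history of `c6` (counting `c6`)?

3

Walking parent pointers from c6: reachable set = {c5, c6, c7}.
That is 3 commits.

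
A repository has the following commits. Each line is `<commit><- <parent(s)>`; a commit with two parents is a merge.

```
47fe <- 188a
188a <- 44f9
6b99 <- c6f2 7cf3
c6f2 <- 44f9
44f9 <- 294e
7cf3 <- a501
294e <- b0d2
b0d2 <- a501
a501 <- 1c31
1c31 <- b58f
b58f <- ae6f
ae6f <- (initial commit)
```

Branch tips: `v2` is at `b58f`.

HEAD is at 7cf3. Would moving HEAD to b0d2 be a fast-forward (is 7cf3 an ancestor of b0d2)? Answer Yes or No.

No

A fast-forward from 7cf3 to b0d2 is possible iff 7cf3 is an ancestor of b0d2.
Ancestors of b0d2: {1c31, a501, ae6f, b0d2, b58f}.
7cf3 is not among them, so fast-forward is not possible.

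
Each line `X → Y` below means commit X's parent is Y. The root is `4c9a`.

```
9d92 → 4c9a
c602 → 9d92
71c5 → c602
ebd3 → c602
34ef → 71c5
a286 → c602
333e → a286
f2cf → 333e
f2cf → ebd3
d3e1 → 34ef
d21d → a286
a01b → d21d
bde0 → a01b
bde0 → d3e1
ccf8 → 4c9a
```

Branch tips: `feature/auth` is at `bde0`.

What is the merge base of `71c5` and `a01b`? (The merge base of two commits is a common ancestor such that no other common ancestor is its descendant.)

Ancestors of 71c5: {4c9a, 71c5, 9d92, c602}.
Ancestors of a01b: {4c9a, 9d92, a01b, a286, c602, d21d}.
Common ancestors: {4c9a, 9d92, c602}.
Among these, c602 is not an ancestor of any other common ancestor — it is the merge base.

c602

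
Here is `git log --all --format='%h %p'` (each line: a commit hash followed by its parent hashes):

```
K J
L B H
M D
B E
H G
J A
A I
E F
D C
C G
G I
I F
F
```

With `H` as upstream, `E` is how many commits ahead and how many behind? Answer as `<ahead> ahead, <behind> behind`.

Reachable from E: {E, F}.
Reachable from H: {F, G, H, I}.
Only in E's history (ahead): {E} — 1.
Only in H's history (behind): {G, H, I} — 3.

1 ahead, 3 behind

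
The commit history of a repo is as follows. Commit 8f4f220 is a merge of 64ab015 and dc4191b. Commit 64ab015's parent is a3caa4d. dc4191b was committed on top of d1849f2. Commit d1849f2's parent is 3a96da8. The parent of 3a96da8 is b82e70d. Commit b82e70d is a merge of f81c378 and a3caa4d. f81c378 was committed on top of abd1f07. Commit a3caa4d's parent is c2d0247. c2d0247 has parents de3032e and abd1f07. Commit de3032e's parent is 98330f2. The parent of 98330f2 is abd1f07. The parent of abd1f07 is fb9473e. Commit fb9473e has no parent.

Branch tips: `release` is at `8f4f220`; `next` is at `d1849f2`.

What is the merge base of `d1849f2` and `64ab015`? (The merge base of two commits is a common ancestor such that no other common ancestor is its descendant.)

Ancestors of d1849f2: {3a96da8, 98330f2, a3caa4d, abd1f07, b82e70d, c2d0247, d1849f2, de3032e, f81c378, fb9473e}.
Ancestors of 64ab015: {64ab015, 98330f2, a3caa4d, abd1f07, c2d0247, de3032e, fb9473e}.
Common ancestors: {98330f2, a3caa4d, abd1f07, c2d0247, de3032e, fb9473e}.
Among these, a3caa4d is not an ancestor of any other common ancestor — it is the merge base.

a3caa4d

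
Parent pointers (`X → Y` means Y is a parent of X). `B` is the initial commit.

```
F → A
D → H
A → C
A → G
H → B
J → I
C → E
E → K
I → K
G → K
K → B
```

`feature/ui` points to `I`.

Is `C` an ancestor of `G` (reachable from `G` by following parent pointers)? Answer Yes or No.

No

Ancestors of G: {B, G, K}.
C is not in that set, so it is not an ancestor of G.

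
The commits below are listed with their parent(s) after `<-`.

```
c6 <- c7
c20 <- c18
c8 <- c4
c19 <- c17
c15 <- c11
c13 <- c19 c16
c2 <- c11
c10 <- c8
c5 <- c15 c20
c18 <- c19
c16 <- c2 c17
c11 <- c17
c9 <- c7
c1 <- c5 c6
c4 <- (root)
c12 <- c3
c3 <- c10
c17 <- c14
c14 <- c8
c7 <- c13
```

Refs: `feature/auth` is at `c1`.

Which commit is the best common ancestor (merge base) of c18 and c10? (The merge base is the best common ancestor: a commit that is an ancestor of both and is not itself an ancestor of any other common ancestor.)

Ancestors of c18: {c14, c17, c18, c19, c4, c8}.
Ancestors of c10: {c10, c4, c8}.
Common ancestors: {c4, c8}.
Among these, c8 is not an ancestor of any other common ancestor — it is the merge base.

c8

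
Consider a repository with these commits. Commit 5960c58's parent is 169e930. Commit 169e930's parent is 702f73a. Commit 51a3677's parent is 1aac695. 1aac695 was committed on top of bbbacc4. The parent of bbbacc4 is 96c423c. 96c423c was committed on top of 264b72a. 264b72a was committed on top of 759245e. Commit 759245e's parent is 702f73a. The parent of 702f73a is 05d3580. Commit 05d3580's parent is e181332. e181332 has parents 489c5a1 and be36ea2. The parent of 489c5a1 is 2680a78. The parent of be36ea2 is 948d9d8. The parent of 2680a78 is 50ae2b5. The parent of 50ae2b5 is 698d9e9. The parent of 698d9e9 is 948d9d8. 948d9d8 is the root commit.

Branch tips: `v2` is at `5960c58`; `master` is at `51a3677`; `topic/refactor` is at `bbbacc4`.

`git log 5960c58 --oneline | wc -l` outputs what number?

11

Walking parent pointers from 5960c58: reachable set = {05d3580, 169e930, 2680a78, 489c5a1, 50ae2b5, 5960c58, 698d9e9, 702f73a, 948d9d8, be36ea2, e181332}.
That is 11 commits.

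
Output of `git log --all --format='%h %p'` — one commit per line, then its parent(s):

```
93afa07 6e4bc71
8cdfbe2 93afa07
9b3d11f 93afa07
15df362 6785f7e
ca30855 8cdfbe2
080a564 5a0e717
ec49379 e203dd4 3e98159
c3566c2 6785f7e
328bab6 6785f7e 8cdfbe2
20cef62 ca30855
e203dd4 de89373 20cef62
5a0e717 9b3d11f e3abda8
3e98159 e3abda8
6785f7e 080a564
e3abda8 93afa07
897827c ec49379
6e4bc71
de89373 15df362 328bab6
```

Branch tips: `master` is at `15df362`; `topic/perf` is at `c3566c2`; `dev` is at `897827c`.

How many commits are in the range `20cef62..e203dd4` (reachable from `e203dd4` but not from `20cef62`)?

9

Reachable from e203dd4: {080a564, 15df362, 20cef62, 328bab6, 5a0e717, 6785f7e, 6e4bc71, 8cdfbe2, 93afa07, 9b3d11f, ca30855, de89373, e203dd4, e3abda8}.
Reachable from 20cef62: {20cef62, 6e4bc71, 8cdfbe2, 93afa07, ca30855}.
In e203dd4's history but not 20cef62's: {080a564, 15df362, 328bab6, 5a0e717, 6785f7e, 9b3d11f, de89373, e203dd4, e3abda8} — 9 commits.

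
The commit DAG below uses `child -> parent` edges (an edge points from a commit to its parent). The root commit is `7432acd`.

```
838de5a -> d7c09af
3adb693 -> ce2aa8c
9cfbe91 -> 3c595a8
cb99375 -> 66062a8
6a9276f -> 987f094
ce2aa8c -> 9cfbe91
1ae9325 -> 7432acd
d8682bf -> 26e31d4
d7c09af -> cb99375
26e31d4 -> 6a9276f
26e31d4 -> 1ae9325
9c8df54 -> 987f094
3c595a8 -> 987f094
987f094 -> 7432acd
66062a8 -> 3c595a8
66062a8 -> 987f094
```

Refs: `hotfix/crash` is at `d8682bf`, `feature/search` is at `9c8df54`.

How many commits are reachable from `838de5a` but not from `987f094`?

5

Reachable from 838de5a: {3c595a8, 66062a8, 7432acd, 838de5a, 987f094, cb99375, d7c09af}.
Reachable from 987f094: {7432acd, 987f094}.
In 838de5a's history but not 987f094's: {3c595a8, 66062a8, 838de5a, cb99375, d7c09af} — 5 commits.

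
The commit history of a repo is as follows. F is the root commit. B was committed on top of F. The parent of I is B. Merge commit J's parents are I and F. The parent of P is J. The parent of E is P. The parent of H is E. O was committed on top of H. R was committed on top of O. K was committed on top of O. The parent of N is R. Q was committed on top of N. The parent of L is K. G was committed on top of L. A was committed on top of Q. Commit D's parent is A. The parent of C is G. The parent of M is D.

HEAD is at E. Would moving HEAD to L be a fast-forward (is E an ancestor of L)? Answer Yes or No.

A fast-forward from E to L is possible iff E is an ancestor of L.
Ancestors of L: {B, E, F, H, I, J, K, L, O, P}.
E is among them, so fast-forward is possible.

Yes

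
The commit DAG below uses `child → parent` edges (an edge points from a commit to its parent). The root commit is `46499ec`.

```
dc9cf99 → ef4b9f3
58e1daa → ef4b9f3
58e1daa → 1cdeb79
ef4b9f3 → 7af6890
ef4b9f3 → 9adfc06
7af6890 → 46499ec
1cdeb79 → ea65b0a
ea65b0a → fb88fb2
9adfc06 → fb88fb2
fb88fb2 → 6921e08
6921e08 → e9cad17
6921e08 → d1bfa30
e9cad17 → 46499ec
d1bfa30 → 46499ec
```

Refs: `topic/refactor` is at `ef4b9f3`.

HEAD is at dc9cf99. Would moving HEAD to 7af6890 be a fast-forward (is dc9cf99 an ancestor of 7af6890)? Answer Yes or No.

No

A fast-forward from dc9cf99 to 7af6890 is possible iff dc9cf99 is an ancestor of 7af6890.
Ancestors of 7af6890: {46499ec, 7af6890}.
dc9cf99 is not among them, so fast-forward is not possible.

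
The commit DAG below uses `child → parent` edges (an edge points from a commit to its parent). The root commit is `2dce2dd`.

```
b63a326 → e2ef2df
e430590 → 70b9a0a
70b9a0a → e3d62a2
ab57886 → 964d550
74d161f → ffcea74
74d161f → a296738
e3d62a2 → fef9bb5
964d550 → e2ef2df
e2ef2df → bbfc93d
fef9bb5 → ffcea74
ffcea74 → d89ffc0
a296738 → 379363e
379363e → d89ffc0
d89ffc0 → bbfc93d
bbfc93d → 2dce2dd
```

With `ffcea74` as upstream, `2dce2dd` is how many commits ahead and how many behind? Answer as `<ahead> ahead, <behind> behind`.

0 ahead, 3 behind

Reachable from 2dce2dd: {2dce2dd}.
Reachable from ffcea74: {2dce2dd, bbfc93d, d89ffc0, ffcea74}.
Only in 2dce2dd's history (ahead): {} — 0.
Only in ffcea74's history (behind): {bbfc93d, d89ffc0, ffcea74} — 3.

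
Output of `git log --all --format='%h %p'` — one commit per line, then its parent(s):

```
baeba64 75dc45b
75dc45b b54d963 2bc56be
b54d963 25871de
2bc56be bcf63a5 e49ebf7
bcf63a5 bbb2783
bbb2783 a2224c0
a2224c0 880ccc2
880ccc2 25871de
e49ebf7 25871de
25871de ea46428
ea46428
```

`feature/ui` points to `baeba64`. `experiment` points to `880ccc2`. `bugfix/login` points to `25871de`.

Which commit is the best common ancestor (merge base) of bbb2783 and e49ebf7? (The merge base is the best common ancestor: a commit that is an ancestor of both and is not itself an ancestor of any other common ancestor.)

25871de

Ancestors of bbb2783: {25871de, 880ccc2, a2224c0, bbb2783, ea46428}.
Ancestors of e49ebf7: {25871de, e49ebf7, ea46428}.
Common ancestors: {25871de, ea46428}.
Among these, 25871de is not an ancestor of any other common ancestor — it is the merge base.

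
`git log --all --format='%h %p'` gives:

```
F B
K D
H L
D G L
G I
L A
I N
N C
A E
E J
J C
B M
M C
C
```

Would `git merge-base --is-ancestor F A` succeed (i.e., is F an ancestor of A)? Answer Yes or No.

Ancestors of A: {A, C, E, J}.
F is not in that set, so it is not an ancestor of A.

No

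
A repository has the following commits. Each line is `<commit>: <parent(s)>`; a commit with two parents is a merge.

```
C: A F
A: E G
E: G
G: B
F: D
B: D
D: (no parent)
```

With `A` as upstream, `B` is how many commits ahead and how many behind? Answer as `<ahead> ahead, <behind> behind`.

0 ahead, 3 behind

Reachable from B: {B, D}.
Reachable from A: {A, B, D, E, G}.
Only in B's history (ahead): {} — 0.
Only in A's history (behind): {A, E, G} — 3.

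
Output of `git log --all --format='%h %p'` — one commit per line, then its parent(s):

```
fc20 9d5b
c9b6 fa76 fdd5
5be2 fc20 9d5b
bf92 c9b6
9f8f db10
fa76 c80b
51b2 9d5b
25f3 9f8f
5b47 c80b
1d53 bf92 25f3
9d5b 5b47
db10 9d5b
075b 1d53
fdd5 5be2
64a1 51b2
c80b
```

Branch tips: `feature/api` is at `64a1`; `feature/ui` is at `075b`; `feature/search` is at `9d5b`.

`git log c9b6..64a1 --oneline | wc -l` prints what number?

2

Reachable from 64a1: {51b2, 5b47, 64a1, 9d5b, c80b}.
Reachable from c9b6: {5b47, 5be2, 9d5b, c80b, c9b6, fa76, fc20, fdd5}.
In 64a1's history but not c9b6's: {51b2, 64a1} — 2 commits.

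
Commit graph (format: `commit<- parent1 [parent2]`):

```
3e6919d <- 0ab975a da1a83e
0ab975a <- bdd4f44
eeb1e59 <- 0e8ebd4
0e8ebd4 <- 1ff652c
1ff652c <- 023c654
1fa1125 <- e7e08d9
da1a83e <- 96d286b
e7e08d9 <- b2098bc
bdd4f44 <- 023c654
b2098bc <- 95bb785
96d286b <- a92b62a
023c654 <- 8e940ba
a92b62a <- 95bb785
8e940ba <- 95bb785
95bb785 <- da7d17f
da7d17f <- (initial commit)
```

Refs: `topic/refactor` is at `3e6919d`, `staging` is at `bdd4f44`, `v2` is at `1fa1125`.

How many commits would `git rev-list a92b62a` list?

3

Walking parent pointers from a92b62a: reachable set = {95bb785, a92b62a, da7d17f}.
That is 3 commits.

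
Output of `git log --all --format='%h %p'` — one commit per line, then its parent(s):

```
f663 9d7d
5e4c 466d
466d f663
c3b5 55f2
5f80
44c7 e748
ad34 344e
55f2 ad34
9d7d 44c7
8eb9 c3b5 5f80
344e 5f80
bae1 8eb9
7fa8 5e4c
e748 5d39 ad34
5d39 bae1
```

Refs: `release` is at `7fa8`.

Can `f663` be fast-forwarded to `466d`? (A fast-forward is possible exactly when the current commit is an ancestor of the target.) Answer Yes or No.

Yes

A fast-forward from f663 to 466d is possible iff f663 is an ancestor of 466d.
Ancestors of 466d: {344e, 44c7, 466d, 55f2, 5d39, 5f80, 8eb9, 9d7d, ad34, bae1, c3b5, e748, f663}.
f663 is among them, so fast-forward is possible.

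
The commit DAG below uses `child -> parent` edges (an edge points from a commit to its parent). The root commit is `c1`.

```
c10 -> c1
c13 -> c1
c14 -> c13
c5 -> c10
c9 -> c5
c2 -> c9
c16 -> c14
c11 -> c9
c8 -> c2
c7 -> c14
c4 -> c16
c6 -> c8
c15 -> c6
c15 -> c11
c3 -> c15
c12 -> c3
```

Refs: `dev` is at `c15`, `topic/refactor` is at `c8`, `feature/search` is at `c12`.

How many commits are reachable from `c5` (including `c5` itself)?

Walking parent pointers from c5: reachable set = {c1, c10, c5}.
That is 3 commits.

3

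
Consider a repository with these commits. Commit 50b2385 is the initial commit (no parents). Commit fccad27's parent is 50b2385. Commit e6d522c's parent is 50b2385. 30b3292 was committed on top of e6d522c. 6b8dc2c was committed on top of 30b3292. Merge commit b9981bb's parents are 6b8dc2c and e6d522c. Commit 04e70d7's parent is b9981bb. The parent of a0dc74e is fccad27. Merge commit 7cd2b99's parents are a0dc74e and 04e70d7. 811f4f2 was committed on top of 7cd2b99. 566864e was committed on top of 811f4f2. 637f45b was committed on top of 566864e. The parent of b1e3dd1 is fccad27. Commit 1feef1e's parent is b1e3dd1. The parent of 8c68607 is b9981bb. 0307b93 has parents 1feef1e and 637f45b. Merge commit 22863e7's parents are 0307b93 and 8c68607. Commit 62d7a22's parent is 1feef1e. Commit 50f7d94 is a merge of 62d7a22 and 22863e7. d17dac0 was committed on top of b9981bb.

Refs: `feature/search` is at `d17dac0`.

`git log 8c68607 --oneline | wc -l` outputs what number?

6

Walking parent pointers from 8c68607: reachable set = {30b3292, 50b2385, 6b8dc2c, 8c68607, b9981bb, e6d522c}.
That is 6 commits.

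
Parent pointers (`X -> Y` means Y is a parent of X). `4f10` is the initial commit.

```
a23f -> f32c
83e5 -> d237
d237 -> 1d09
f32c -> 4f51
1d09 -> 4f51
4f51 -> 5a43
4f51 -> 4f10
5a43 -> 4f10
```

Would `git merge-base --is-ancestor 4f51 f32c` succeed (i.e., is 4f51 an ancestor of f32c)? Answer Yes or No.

Yes

Ancestors of f32c (commits reachable by following parents): {4f10, 4f51, 5a43, f32c}.
4f51 is in that set, so it is an ancestor of f32c.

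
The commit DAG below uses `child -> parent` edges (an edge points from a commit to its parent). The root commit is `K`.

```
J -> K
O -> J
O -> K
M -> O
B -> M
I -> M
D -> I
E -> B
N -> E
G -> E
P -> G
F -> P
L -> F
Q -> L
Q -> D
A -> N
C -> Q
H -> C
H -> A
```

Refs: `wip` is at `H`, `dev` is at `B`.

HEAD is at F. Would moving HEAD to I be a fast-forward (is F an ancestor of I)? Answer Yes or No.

No

A fast-forward from F to I is possible iff F is an ancestor of I.
Ancestors of I: {I, J, K, M, O}.
F is not among them, so fast-forward is not possible.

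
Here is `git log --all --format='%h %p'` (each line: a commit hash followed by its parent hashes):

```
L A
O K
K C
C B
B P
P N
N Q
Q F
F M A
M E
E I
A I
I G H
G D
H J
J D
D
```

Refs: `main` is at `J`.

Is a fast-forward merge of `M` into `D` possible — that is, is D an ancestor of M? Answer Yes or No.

Yes

A fast-forward from D to M is possible iff D is an ancestor of M.
Ancestors of M: {D, E, G, H, I, J, M}.
D is among them, so fast-forward is possible.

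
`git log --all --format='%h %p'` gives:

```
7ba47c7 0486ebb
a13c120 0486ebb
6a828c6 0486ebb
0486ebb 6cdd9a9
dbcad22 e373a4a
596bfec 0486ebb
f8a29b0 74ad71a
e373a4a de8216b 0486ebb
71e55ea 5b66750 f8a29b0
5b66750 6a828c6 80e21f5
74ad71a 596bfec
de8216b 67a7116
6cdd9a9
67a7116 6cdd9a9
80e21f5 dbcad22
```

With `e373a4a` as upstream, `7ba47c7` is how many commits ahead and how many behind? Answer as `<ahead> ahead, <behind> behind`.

1 ahead, 3 behind

Reachable from 7ba47c7: {0486ebb, 6cdd9a9, 7ba47c7}.
Reachable from e373a4a: {0486ebb, 67a7116, 6cdd9a9, de8216b, e373a4a}.
Only in 7ba47c7's history (ahead): {7ba47c7} — 1.
Only in e373a4a's history (behind): {67a7116, de8216b, e373a4a} — 3.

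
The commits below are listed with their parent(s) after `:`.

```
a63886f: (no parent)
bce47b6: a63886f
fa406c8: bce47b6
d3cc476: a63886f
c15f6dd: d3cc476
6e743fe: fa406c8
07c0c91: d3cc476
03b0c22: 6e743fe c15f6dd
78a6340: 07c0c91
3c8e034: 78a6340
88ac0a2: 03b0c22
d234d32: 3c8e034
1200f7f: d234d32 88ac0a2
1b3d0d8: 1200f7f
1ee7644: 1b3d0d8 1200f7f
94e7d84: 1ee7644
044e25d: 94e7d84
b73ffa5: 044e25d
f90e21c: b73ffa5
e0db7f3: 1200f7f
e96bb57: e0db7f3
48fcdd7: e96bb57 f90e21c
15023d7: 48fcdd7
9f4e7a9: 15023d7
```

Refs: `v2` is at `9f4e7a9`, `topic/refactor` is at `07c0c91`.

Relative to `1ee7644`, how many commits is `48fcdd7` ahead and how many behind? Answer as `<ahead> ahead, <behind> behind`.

7 ahead, 0 behind

Reachable from 48fcdd7: {03b0c22, 044e25d, 07c0c91, 1200f7f, 1b3d0d8, 1ee7644, 3c8e034, 48fcdd7, 6e743fe, 78a6340, 88ac0a2, 94e7d84, a63886f, b73ffa5, bce47b6, c15f6dd, d234d32, d3cc476, e0db7f3, e96bb57, f90e21c, fa406c8}.
Reachable from 1ee7644: {03b0c22, 07c0c91, 1200f7f, 1b3d0d8, 1ee7644, 3c8e034, 6e743fe, 78a6340, 88ac0a2, a63886f, bce47b6, c15f6dd, d234d32, d3cc476, fa406c8}.
Only in 48fcdd7's history (ahead): {044e25d, 48fcdd7, 94e7d84, b73ffa5, e0db7f3, e96bb57, f90e21c} — 7.
Only in 1ee7644's history (behind): {} — 0.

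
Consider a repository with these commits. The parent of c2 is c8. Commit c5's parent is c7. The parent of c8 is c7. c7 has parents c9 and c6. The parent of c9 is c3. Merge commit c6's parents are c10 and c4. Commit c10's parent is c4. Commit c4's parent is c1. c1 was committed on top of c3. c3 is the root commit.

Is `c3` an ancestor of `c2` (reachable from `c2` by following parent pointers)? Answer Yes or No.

Ancestors of c2 (commits reachable by following parents): {c1, c10, c2, c3, c4, c6, c7, c8, c9}.
c3 is in that set, so it is an ancestor of c2.

Yes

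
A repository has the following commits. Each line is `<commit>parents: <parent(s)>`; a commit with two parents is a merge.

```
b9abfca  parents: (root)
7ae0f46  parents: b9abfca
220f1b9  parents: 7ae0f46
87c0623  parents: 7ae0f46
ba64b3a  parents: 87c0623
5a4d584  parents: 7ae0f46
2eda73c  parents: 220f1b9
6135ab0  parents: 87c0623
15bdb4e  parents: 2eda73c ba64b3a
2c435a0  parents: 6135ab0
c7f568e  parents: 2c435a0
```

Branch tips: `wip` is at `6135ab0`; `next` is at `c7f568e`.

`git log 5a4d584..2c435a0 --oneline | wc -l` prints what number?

Reachable from 2c435a0: {2c435a0, 6135ab0, 7ae0f46, 87c0623, b9abfca}.
Reachable from 5a4d584: {5a4d584, 7ae0f46, b9abfca}.
In 2c435a0's history but not 5a4d584's: {2c435a0, 6135ab0, 87c0623} — 3 commits.

3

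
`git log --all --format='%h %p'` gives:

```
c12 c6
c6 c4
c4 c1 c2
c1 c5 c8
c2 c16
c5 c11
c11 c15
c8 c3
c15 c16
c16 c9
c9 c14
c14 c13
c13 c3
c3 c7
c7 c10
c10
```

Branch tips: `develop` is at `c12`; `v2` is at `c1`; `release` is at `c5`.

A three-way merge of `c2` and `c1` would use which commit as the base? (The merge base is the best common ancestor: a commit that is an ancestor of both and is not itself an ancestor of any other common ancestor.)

c16

Ancestors of c2: {c10, c13, c14, c16, c2, c3, c7, c9}.
Ancestors of c1: {c1, c10, c11, c13, c14, c15, c16, c3, c5, c7, c8, c9}.
Common ancestors: {c10, c13, c14, c16, c3, c7, c9}.
Among these, c16 is not an ancestor of any other common ancestor — it is the merge base.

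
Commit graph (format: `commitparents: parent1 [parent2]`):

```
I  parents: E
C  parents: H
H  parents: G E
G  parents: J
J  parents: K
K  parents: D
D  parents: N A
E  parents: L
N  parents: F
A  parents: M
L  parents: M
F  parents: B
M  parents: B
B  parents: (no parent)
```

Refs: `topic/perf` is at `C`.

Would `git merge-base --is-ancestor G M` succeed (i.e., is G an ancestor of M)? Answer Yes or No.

No

Ancestors of M: {B, M}.
G is not in that set, so it is not an ancestor of M.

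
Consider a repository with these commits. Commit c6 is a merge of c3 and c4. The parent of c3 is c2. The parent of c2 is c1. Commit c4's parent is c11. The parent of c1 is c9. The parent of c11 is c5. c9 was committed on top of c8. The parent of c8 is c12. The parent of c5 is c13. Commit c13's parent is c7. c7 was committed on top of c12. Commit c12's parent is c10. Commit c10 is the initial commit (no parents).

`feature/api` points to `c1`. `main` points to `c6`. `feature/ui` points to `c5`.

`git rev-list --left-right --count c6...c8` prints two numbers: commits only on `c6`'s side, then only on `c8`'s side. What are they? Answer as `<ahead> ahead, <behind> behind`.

10 ahead, 0 behind

Reachable from c6: {c1, c10, c11, c12, c13, c2, c3, c4, c5, c6, c7, c8, c9}.
Reachable from c8: {c10, c12, c8}.
Only in c6's history (ahead): {c1, c11, c13, c2, c3, c4, c5, c6, c7, c9} — 10.
Only in c8's history (behind): {} — 0.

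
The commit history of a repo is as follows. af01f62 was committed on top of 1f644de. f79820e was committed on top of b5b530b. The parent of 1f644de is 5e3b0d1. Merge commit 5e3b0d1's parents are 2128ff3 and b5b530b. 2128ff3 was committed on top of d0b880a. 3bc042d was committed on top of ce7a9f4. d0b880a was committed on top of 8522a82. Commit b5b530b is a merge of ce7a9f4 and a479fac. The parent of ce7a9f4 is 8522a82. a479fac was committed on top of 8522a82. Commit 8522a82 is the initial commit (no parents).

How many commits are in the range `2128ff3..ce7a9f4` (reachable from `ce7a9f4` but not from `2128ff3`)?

Reachable from ce7a9f4: {8522a82, ce7a9f4}.
Reachable from 2128ff3: {2128ff3, 8522a82, d0b880a}.
In ce7a9f4's history but not 2128ff3's: {ce7a9f4} — 1 commit.

1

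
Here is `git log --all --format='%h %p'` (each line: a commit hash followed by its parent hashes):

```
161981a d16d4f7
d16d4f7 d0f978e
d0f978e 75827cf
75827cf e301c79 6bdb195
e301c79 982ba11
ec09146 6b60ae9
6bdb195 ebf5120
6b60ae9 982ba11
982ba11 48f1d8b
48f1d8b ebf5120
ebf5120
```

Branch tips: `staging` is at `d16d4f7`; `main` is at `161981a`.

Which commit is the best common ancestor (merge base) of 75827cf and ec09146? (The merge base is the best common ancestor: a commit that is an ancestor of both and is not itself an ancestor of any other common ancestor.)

Ancestors of 75827cf: {48f1d8b, 6bdb195, 75827cf, 982ba11, e301c79, ebf5120}.
Ancestors of ec09146: {48f1d8b, 6b60ae9, 982ba11, ebf5120, ec09146}.
Common ancestors: {48f1d8b, 982ba11, ebf5120}.
Among these, 982ba11 is not an ancestor of any other common ancestor — it is the merge base.

982ba11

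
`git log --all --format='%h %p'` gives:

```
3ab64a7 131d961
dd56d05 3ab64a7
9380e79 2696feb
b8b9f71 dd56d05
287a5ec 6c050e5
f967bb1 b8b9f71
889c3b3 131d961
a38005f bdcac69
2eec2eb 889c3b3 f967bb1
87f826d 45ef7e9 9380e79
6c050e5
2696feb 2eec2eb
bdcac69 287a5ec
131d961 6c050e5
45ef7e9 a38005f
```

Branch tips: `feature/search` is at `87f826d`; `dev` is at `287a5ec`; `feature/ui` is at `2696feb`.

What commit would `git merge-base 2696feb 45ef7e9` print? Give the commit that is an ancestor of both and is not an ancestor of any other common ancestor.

6c050e5

Ancestors of 2696feb: {131d961, 2696feb, 2eec2eb, 3ab64a7, 6c050e5, 889c3b3, b8b9f71, dd56d05, f967bb1}.
Ancestors of 45ef7e9: {287a5ec, 45ef7e9, 6c050e5, a38005f, bdcac69}.
Common ancestors: {6c050e5}.
The only common ancestor is 6c050e5, so it is the merge base.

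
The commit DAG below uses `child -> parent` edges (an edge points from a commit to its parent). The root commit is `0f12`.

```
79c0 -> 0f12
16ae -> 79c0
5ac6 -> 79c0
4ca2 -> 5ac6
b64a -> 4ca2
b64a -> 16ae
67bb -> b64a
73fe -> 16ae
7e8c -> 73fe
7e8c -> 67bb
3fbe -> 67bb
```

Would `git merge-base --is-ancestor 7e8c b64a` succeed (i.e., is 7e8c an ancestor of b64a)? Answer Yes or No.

Ancestors of b64a: {0f12, 16ae, 4ca2, 5ac6, 79c0, b64a}.
7e8c is not in that set, so it is not an ancestor of b64a.

No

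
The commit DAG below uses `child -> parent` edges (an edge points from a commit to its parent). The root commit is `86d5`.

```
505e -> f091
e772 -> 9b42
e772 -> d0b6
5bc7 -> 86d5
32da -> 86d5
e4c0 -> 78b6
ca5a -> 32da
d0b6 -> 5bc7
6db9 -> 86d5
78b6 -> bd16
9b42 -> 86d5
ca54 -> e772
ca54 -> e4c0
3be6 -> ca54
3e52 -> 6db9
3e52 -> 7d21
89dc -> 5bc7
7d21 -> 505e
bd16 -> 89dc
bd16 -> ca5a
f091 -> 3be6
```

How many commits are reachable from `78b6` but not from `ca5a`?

4

Reachable from 78b6: {32da, 5bc7, 78b6, 86d5, 89dc, bd16, ca5a}.
Reachable from ca5a: {32da, 86d5, ca5a}.
In 78b6's history but not ca5a's: {5bc7, 78b6, 89dc, bd16} — 4 commits.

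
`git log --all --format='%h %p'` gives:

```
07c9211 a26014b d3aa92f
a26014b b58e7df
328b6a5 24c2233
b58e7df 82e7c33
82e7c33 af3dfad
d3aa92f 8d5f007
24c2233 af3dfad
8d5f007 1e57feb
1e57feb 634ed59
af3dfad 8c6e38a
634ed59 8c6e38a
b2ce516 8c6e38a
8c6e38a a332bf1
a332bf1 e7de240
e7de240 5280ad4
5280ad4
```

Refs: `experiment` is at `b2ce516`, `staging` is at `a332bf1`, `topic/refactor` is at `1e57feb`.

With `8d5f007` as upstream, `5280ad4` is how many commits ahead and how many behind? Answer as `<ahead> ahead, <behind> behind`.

Reachable from 5280ad4: {5280ad4}.
Reachable from 8d5f007: {1e57feb, 5280ad4, 634ed59, 8c6e38a, 8d5f007, a332bf1, e7de240}.
Only in 5280ad4's history (ahead): {} — 0.
Only in 8d5f007's history (behind): {1e57feb, 634ed59, 8c6e38a, 8d5f007, a332bf1, e7de240} — 6.

0 ahead, 6 behind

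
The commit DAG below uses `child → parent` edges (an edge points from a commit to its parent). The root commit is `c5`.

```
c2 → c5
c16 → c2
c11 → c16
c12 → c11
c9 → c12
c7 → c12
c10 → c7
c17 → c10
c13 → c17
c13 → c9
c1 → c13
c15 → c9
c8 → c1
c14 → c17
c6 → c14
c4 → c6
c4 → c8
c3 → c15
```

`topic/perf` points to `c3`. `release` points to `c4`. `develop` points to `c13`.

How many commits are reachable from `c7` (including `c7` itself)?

6

Walking parent pointers from c7: reachable set = {c11, c12, c16, c2, c5, c7}.
That is 6 commits.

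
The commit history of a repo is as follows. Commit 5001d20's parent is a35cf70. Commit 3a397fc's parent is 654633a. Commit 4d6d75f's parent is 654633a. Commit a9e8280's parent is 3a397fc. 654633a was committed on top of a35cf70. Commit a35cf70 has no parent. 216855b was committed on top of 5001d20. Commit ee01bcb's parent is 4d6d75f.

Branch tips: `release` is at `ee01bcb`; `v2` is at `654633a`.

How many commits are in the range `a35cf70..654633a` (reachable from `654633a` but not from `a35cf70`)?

1

Reachable from 654633a: {654633a, a35cf70}.
Reachable from a35cf70: {a35cf70}.
In 654633a's history but not a35cf70's: {654633a} — 1 commit.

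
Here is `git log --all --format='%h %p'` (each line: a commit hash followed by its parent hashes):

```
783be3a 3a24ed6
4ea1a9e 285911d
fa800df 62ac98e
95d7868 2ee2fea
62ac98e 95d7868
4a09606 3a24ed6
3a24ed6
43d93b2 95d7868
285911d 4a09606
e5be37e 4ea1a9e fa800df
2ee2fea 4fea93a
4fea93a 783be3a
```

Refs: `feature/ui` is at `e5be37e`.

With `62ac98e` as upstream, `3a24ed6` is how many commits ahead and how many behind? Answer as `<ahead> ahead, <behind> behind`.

0 ahead, 5 behind

Reachable from 3a24ed6: {3a24ed6}.
Reachable from 62ac98e: {2ee2fea, 3a24ed6, 4fea93a, 62ac98e, 783be3a, 95d7868}.
Only in 3a24ed6's history (ahead): {} — 0.
Only in 62ac98e's history (behind): {2ee2fea, 4fea93a, 62ac98e, 783be3a, 95d7868} — 5.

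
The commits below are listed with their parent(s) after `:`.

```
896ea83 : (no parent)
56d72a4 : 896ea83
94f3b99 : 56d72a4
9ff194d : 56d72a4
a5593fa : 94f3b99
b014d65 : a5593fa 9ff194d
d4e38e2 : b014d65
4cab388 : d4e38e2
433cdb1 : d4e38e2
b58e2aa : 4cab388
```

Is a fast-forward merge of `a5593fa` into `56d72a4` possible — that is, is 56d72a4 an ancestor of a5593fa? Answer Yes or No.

Yes

A fast-forward from 56d72a4 to a5593fa is possible iff 56d72a4 is an ancestor of a5593fa.
Ancestors of a5593fa: {56d72a4, 896ea83, 94f3b99, a5593fa}.
56d72a4 is among them, so fast-forward is possible.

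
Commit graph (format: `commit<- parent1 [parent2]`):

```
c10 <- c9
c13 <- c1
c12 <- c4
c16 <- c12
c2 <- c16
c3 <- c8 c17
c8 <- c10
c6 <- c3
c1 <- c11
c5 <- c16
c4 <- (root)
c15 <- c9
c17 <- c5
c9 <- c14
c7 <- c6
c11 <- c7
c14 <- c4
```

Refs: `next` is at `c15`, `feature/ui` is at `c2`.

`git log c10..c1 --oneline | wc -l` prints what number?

10

Reachable from c1: {c1, c10, c11, c12, c14, c16, c17, c3, c4, c5, c6, c7, c8, c9}.
Reachable from c10: {c10, c14, c4, c9}.
In c1's history but not c10's: {c1, c11, c12, c16, c17, c3, c5, c6, c7, c8} — 10 commits.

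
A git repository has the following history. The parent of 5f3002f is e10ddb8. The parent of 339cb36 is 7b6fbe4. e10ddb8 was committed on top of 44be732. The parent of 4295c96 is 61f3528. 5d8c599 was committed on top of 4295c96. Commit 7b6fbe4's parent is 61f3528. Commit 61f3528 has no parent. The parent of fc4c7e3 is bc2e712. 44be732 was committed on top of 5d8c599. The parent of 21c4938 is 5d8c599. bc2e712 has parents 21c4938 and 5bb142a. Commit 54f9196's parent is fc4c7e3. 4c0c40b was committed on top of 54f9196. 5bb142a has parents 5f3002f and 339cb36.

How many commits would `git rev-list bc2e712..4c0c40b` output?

3

Reachable from 4c0c40b: {21c4938, 339cb36, 4295c96, 44be732, 4c0c40b, 54f9196, 5bb142a, 5d8c599, 5f3002f, 61f3528, 7b6fbe4, bc2e712, e10ddb8, fc4c7e3}.
Reachable from bc2e712: {21c4938, 339cb36, 4295c96, 44be732, 5bb142a, 5d8c599, 5f3002f, 61f3528, 7b6fbe4, bc2e712, e10ddb8}.
In 4c0c40b's history but not bc2e712's: {4c0c40b, 54f9196, fc4c7e3} — 3 commits.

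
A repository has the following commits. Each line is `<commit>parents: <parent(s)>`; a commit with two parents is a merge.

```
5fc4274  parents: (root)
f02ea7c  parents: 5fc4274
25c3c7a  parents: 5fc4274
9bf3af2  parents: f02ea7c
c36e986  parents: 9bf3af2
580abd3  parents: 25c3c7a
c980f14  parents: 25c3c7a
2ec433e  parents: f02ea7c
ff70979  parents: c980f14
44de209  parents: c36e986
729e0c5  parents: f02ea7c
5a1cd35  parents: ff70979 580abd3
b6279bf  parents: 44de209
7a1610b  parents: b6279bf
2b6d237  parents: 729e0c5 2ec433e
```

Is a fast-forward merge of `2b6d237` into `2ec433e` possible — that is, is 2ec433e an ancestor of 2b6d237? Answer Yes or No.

Yes

A fast-forward from 2ec433e to 2b6d237 is possible iff 2ec433e is an ancestor of 2b6d237.
Ancestors of 2b6d237: {2b6d237, 2ec433e, 5fc4274, 729e0c5, f02ea7c}.
2ec433e is among them, so fast-forward is possible.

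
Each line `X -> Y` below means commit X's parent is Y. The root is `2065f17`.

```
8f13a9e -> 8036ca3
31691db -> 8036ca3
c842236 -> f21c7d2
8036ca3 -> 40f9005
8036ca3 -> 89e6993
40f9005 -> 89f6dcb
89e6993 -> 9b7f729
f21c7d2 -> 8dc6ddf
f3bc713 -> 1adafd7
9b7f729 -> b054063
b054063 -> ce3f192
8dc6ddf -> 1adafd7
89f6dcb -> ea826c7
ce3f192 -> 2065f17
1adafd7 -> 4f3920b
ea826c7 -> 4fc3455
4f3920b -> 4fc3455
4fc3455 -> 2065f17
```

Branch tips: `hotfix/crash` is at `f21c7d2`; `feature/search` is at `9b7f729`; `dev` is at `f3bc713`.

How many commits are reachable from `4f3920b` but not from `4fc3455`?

Reachable from 4f3920b: {2065f17, 4f3920b, 4fc3455}.
Reachable from 4fc3455: {2065f17, 4fc3455}.
In 4f3920b's history but not 4fc3455's: {4f3920b} — 1 commit.

1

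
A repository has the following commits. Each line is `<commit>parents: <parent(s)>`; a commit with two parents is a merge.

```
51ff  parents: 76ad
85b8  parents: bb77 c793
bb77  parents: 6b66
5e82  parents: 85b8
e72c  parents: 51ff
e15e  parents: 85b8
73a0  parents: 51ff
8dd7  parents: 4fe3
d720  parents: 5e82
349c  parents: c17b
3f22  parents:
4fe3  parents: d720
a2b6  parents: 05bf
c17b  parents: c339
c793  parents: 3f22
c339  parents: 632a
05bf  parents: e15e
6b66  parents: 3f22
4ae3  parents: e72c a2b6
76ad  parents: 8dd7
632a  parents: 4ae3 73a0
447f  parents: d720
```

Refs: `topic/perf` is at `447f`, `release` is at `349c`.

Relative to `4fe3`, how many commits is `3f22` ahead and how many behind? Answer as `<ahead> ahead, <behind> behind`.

0 ahead, 7 behind

Reachable from 3f22: {3f22}.
Reachable from 4fe3: {3f22, 4fe3, 5e82, 6b66, 85b8, bb77, c793, d720}.
Only in 3f22's history (ahead): {} — 0.
Only in 4fe3's history (behind): {4fe3, 5e82, 6b66, 85b8, bb77, c793, d720} — 7.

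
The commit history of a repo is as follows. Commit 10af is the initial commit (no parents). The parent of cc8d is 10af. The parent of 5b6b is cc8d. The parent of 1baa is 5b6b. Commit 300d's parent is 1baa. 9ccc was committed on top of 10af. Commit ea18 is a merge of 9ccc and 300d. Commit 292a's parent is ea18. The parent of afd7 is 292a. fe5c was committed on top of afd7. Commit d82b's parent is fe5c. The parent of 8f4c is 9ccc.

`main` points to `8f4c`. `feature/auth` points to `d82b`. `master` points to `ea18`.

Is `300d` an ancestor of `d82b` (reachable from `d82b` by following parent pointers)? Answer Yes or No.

Ancestors of d82b (commits reachable by following parents): {10af, 1baa, 292a, 300d, 5b6b, 9ccc, afd7, cc8d, d82b, ea18, fe5c}.
300d is in that set, so it is an ancestor of d82b.

Yes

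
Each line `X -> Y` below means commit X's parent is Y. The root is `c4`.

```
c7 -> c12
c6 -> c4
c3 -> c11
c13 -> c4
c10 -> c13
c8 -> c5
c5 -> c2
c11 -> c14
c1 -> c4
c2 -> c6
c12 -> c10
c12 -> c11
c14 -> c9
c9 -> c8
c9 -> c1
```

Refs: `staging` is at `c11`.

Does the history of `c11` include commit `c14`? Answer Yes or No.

Yes

Ancestors of c11 (commits reachable by following parents): {c1, c11, c14, c2, c4, c5, c6, c8, c9}.
c14 is in that set, so it is an ancestor of c11.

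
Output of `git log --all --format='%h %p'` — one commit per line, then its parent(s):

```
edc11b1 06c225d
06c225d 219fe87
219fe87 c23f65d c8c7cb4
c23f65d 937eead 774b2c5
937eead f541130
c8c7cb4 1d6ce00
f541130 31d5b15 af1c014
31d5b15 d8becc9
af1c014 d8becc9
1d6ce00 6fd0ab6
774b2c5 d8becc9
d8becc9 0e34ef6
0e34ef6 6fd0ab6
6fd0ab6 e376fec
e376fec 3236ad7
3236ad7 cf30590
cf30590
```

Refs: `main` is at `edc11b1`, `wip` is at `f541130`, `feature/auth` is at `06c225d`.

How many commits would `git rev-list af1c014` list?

7

Walking parent pointers from af1c014: reachable set = {0e34ef6, 3236ad7, 6fd0ab6, af1c014, cf30590, d8becc9, e376fec}.
That is 7 commits.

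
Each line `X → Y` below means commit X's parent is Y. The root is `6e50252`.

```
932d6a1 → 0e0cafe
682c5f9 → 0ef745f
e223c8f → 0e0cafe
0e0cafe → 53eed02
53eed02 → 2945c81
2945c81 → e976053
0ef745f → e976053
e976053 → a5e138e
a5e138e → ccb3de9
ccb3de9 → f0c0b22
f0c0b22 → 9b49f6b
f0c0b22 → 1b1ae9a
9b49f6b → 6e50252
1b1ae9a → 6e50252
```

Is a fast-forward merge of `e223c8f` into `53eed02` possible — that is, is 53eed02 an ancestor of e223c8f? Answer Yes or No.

Yes

A fast-forward from 53eed02 to e223c8f is possible iff 53eed02 is an ancestor of e223c8f.
Ancestors of e223c8f: {0e0cafe, 1b1ae9a, 2945c81, 53eed02, 6e50252, 9b49f6b, a5e138e, ccb3de9, e223c8f, e976053, f0c0b22}.
53eed02 is among them, so fast-forward is possible.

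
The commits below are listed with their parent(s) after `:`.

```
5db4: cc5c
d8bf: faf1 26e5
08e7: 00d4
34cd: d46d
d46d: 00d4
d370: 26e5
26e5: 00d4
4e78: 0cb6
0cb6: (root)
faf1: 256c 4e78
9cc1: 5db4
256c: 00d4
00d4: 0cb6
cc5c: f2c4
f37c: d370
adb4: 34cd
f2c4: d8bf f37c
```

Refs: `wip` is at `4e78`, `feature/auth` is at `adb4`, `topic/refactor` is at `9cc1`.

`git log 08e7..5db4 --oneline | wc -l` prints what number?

Reachable from 5db4: {00d4, 0cb6, 256c, 26e5, 4e78, 5db4, cc5c, d370, d8bf, f2c4, f37c, faf1}.
Reachable from 08e7: {00d4, 08e7, 0cb6}.
In 5db4's history but not 08e7's: {256c, 26e5, 4e78, 5db4, cc5c, d370, d8bf, f2c4, f37c, faf1} — 10 commits.

10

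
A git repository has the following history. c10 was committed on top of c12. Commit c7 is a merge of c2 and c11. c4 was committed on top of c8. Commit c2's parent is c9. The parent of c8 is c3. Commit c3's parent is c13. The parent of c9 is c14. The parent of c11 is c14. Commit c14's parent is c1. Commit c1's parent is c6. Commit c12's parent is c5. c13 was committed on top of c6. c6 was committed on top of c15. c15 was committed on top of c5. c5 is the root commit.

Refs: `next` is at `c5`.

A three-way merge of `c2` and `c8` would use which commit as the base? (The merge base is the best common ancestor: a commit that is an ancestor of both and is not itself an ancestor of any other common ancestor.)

Ancestors of c2: {c1, c14, c15, c2, c5, c6, c9}.
Ancestors of c8: {c13, c15, c3, c5, c6, c8}.
Common ancestors: {c15, c5, c6}.
Among these, c6 is not an ancestor of any other common ancestor — it is the merge base.

c6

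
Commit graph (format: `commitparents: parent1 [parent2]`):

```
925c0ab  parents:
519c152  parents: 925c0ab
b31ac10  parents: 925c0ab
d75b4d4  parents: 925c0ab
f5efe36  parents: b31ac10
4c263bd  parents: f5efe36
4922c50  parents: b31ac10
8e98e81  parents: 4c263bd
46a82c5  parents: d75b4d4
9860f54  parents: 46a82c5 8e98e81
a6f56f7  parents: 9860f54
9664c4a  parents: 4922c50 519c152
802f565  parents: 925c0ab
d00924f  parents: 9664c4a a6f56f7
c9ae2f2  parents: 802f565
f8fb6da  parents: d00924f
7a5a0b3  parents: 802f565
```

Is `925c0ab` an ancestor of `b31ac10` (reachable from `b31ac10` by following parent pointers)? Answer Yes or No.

Yes

Ancestors of b31ac10 (commits reachable by following parents): {925c0ab, b31ac10}.
925c0ab is in that set, so it is an ancestor of b31ac10.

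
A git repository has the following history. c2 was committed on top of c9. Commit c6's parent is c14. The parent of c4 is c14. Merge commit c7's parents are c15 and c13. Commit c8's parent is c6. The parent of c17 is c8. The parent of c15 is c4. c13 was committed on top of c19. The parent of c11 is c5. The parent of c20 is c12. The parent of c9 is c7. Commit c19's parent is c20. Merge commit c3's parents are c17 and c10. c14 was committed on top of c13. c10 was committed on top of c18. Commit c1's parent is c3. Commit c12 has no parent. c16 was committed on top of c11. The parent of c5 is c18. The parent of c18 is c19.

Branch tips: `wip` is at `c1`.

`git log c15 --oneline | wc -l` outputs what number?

7

Walking parent pointers from c15: reachable set = {c12, c13, c14, c15, c19, c20, c4}.
That is 7 commits.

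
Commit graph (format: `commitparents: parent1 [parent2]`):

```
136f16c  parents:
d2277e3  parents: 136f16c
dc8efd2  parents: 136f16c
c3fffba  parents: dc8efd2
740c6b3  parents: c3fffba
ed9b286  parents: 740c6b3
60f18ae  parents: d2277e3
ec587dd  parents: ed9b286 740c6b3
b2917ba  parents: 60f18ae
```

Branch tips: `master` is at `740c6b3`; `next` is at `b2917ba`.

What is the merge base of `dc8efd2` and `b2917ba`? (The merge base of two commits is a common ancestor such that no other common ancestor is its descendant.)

Ancestors of dc8efd2: {136f16c, dc8efd2}.
Ancestors of b2917ba: {136f16c, 60f18ae, b2917ba, d2277e3}.
Common ancestors: {136f16c}.
The only common ancestor is 136f16c, so it is the merge base.

136f16c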